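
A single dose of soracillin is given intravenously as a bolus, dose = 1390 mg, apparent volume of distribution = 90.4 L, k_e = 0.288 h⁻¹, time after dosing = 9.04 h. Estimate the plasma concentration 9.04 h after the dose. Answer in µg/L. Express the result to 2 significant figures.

1100 µg/L

C₀ = Dose / Vd = 1390 / 90.4 = 15.38 mg/L
C = C₀ · e^(−k·t) = 15.38 × e^(−0.2880 × 9.04)
  = 15.38 × 0.07401 = 1.138 mg/L
Convert: 1.138 mg/L × 1000 = 1138 µg/L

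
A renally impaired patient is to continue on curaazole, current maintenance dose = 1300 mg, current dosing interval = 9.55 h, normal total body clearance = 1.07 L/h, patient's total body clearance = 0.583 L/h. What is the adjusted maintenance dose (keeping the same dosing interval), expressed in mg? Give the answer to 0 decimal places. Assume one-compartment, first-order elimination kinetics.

To keep the same average steady-state level, dosing rate must scale with clearance.
CL ratio = 0.583 / 1.07 = 0.5449
New dose (same interval) = 1300 × 0.5449 = 708.4 mg

708 mg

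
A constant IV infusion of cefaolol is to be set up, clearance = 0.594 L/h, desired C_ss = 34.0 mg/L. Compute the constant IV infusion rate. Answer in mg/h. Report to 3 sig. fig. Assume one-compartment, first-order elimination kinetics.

20.2 mg/h

At steady state, infusion rate R₀ = Css × CL = 34.0 × 0.5940 = 20.20 mg/h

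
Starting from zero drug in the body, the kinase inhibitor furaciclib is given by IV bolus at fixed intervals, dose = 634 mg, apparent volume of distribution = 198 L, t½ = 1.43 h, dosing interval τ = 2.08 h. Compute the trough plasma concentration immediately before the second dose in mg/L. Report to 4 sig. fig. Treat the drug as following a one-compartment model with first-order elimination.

1.168 mg/L

C₀ per dose = Dose / Vd = 634 / 198 = 3.202 mg/L
k = ln2 / t½ = 0.693147 / 1.43 = 0.4847 h⁻¹
Fraction remaining after one interval: r = e^(−kτ) = e^(−0.4847 × 2.08) = 0.3649
Before dose 2, 1 dose has been given (aged 1τ).
C_trough = C₀ × r = 3.202 × 0.3649 = 1.168 mg/L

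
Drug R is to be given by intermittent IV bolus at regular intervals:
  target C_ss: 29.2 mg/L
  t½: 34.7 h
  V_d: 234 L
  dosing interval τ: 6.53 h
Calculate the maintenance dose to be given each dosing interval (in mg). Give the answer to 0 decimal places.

891 mg

k = ln2 / t½ = 0.693147 / 34.7 = 0.01998 h⁻¹
CL = k × Vd = 0.01998 × 234 = 4.675 L/h
At steady state, Dose/τ = Css × CL.
Dose = Css × CL × τ = 29.2 × 4.675 × 6.53 = 891.4 mg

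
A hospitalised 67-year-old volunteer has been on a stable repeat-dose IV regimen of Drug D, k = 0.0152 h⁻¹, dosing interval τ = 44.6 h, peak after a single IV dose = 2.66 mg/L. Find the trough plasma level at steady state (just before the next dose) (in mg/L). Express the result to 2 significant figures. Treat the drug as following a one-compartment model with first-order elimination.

2.7 mg/L

e^(−kτ) = e^(−0.01520 × 44.6) = 0.5077
Accumulation ratio R = 1 / (1 − e^(−kτ)) = 1 / (1 − 0.5077) = 2.031
Steady-state trough = C₀ × R × e^(−kτ) = 2.66 × 2.031 × 0.5077 = 2.743 mg/L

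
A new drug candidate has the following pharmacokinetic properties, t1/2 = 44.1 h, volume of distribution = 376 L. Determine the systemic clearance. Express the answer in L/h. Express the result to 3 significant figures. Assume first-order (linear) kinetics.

5.91 L/h

k = ln2 / t½ = 0.693147 / 44.1 = 0.01572 h⁻¹
CL = k × Vd = 0.01572 × 376 = 5.911 L/h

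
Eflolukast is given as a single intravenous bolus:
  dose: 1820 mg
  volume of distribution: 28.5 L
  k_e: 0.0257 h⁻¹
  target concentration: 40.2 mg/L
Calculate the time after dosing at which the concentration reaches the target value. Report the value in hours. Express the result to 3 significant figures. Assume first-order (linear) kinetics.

C₀ = Dose / Vd = 1820 / 28.5 = 63.86 mg/L
t = ln(C₀ / C) / k = ln(63.86 / 40.2) / 0.02570
  = ln(1.589) / 0.02570 = 0.4631 / 0.02570 = 18.02 h

18.0 h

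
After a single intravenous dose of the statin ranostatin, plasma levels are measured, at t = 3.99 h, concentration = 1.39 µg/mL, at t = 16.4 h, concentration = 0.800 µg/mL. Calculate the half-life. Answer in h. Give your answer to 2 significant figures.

16 h

k = ln(C₁/C₂) / (t₂ − t₁) = ln(1.39/0.800) / (16.4 − 3.99)
  = 0.5524 / 12.41 = 0.04451 h⁻¹
t½ = ln2 / k = 0.693147 / 0.04451 = 15.57 h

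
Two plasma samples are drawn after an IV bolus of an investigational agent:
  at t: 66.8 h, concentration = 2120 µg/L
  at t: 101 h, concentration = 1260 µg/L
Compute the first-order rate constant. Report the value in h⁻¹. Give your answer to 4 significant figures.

k = ln(C₁/C₂) / (t₂ − t₁) = ln(2120/1260) / (101 − 66.8)
  = 0.5203 / 34.20 = 0.01521 h⁻¹

0.01521 h⁻¹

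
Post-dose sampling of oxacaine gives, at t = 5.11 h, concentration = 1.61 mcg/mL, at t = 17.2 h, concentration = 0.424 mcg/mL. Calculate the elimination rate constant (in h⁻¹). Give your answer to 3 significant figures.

k = ln(C₁/C₂) / (t₂ − t₁) = ln(1.61/0.424) / (17.2 − 5.11)
  = 1.334 / 12.09 = 0.1103 h⁻¹

0.110 h⁻¹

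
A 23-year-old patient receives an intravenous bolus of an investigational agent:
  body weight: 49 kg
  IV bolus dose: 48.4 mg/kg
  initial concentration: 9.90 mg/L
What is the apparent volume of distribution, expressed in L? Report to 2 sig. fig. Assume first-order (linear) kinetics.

Dose = 48.4 × 49 = 2372 mg
Vd = Dose / C₀ = 2372 / 9.90 = 239.6 L

240 L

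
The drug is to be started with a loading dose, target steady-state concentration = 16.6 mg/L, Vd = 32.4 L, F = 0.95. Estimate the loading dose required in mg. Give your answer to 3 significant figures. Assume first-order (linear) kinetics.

LD = Css × Vd / F = 16.6 × 32.4 / 0.95 = 566.1 mg

566 mg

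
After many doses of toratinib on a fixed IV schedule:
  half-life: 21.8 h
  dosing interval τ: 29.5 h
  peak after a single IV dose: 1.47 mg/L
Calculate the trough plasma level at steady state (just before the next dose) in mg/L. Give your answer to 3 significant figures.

0.945 mg/L

k = ln2 / t½ = 0.693147 / 21.8 = 0.03180 h⁻¹
e^(−kτ) = e^(−0.03180 × 29.5) = 0.3914
Accumulation ratio R = 1 / (1 − e^(−kτ)) = 1 / (1 − 0.3914) = 1.643
Steady-state trough = C₀ × R × e^(−kτ) = 1.47 × 1.643 × 0.3914 = 0.9453 mg/L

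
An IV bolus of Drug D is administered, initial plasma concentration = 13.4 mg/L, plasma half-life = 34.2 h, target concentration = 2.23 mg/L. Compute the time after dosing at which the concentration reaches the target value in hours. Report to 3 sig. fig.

88.5 h

k = ln2 / t½ = 0.693147 / 34.2 = 0.02027 h⁻¹
t = ln(C₀ / C) / k = ln(13.40 / 2.23) / 0.02027
  = ln(6.009) / 0.02027 = 1.793 / 0.02027 = 88.46 h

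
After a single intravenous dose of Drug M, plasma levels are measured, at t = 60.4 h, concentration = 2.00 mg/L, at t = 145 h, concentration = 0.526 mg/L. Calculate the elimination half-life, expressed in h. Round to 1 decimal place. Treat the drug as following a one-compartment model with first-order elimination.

43.9 h

k = ln(C₁/C₂) / (t₂ − t₁) = ln(2.00/0.526) / (145 − 60.4)
  = 1.336 / 84.60 = 0.01579 h⁻¹
t½ = ln2 / k = 0.693147 / 0.01579 = 43.90 h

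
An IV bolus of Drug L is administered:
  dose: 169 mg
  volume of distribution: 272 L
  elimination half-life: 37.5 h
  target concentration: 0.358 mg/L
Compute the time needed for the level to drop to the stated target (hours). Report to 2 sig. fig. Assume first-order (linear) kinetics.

30 h

C₀ = Dose / Vd = 169.0 / 272 = 0.6213 mg/L
k = ln2 / t½ = 0.693147 / 37.5 = 0.01848 h⁻¹
t = ln(C₀ / C) / k = ln(0.6213 / 0.358) / 0.01848
  = ln(1.735) / 0.01848 = 0.5510 / 0.01848 = 29.82 h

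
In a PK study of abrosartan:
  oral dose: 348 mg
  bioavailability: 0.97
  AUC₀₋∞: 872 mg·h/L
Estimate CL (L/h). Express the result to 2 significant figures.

0.39 L/h

CL = F·Dose / AUC = 0.97 × 348 / 872 = 0.3871 L/h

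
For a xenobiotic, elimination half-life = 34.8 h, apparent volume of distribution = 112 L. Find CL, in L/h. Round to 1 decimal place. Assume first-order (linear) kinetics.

k = ln2 / t½ = 0.693147 / 34.8 = 0.01992 h⁻¹
CL = k × Vd = 0.01992 × 112 = 2.231 L/h

2.2 L/h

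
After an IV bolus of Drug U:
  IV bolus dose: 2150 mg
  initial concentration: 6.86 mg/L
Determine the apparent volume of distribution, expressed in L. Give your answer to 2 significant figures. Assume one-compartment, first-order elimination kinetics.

310 L

Vd = Dose / C₀ = 2150 / 6.86 = 313.4 L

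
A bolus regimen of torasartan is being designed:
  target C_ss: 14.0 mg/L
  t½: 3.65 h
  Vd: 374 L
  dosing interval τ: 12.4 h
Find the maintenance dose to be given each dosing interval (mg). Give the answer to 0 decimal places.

k = ln2 / t½ = 0.693147 / 3.65 = 0.1899 h⁻¹
CL = k × Vd = 0.1899 × 374 = 71.02 L/h
At steady state, Dose/τ = Css × CL.
Dose = Css × CL × τ = 14.0 × 71.02 × 12.4 = 12330 mg

12330 mg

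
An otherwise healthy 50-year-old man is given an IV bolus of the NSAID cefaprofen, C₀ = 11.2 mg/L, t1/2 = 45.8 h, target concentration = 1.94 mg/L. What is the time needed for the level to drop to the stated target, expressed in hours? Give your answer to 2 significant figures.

120 h

k = ln2 / t½ = 0.693147 / 45.8 = 0.01513 h⁻¹
t = ln(C₀ / C) / k = ln(11.20 / 1.94) / 0.01513
  = ln(5.773) / 0.01513 = 1.753 / 0.01513 = 115.9 h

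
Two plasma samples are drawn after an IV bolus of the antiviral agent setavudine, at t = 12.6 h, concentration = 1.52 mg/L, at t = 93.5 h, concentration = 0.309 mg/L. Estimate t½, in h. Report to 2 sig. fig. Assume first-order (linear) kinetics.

k = ln(C₁/C₂) / (t₂ − t₁) = ln(1.52/0.309) / (93.5 − 12.6)
  = 1.593 / 80.90 = 0.01969 h⁻¹
t½ = ln2 / k = 0.693147 / 0.01969 = 35.20 h

35 h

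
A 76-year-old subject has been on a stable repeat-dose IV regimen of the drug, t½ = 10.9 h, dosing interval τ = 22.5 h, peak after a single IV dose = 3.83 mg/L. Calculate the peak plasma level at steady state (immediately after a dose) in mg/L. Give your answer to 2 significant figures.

5.0 mg/L

k = ln2 / t½ = 0.693147 / 10.9 = 0.06359 h⁻¹
e^(−kτ) = e^(−0.06359 × 22.5) = 0.2391
Accumulation ratio R = 1 / (1 − e^(−kτ)) = 1 / (1 − 0.2391) = 1.314
Steady-state peak = C₀ × R = 3.83 × 1.314 = 5.033 mg/L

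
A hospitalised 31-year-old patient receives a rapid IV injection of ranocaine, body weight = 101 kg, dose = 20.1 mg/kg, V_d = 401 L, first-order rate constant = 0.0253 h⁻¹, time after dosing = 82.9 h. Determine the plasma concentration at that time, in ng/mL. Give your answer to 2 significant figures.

Total dose = 20.1 × 101 = 2030 mg
C₀ = Dose / Vd = 2030 / 401 = 5.062 mg/L
C = C₀ · e^(−k·t) = 5.062 × e^(−0.02530 × 82.9)
  = 5.062 × 0.1228 = 0.6216 mg/L
Convert: 0.6216 mg/L × 1000 = 621.6 ng/mL

620 ng/mL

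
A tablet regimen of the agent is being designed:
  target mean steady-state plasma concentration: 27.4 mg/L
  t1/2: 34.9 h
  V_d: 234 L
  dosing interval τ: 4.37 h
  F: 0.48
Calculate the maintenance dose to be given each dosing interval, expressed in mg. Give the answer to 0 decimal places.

k = ln2 / t½ = 0.693147 / 34.9 = 0.01986 h⁻¹
CL = k × Vd = 0.01986 × 234 = 4.647 L/h
At steady state, F × (Dose/τ) = Css × CL.
Dose = Css × CL × τ / F = 27.4 × 4.647 × 4.37 / 0.48 = 1159 mg

1159 mg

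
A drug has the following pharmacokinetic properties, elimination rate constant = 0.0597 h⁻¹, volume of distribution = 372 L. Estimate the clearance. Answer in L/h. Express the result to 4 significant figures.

22.21 L/h

CL = k × Vd = 0.0597 × 372 = 22.21 L/h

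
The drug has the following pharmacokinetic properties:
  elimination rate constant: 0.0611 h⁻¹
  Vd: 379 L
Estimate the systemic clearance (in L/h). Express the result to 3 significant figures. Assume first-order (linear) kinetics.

CL = k × Vd = 0.0611 × 379 = 23.16 L/h

23.2 L/h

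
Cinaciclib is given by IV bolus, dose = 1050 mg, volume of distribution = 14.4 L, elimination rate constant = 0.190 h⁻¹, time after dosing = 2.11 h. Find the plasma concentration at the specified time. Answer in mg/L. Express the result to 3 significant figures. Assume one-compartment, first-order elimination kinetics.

48.8 mg/L

C₀ = Dose / Vd = 1050 / 14.4 = 72.92 mg/L
C = C₀ · e^(−k·t) = 72.92 × e^(−0.1900 × 2.11)
  = 72.92 × 0.6697 = 48.83 mg/L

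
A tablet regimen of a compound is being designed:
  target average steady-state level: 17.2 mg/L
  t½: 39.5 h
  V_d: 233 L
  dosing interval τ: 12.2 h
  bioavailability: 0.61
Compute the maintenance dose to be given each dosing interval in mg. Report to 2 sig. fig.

1400 mg

k = ln2 / t½ = 0.693147 / 39.5 = 0.01755 h⁻¹
CL = k × Vd = 0.01755 × 233 = 4.089 L/h
At steady state, F × (Dose/τ) = Css × CL.
Dose = Css × CL × τ / F = 17.2 × 4.089 × 12.2 / 0.61 = 1407 mg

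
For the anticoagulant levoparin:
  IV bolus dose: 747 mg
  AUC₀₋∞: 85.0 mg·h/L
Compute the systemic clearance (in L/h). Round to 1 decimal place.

CL = Dose / AUC = 747 / 85.0 = 8.788 L/h

8.8 L/h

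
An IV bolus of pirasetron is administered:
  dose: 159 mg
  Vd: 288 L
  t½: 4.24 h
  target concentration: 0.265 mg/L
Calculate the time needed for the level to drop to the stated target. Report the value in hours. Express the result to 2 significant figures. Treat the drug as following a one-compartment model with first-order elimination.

C₀ = Dose / Vd = 159.0 / 288 = 0.5521 mg/L
k = ln2 / t½ = 0.693147 / 4.24 = 0.1635 h⁻¹
t = ln(C₀ / C) / k = ln(0.5521 / 0.265) / 0.1635
  = ln(2.083) / 0.1635 = 0.7338 / 0.1635 = 4.488 h

4.5 h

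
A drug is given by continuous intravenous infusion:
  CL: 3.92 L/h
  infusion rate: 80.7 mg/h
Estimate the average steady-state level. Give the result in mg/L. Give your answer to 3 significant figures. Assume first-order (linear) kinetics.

At steady state Css = R₀ / CL = 80.7 / 3.920 = 20.59 mg/L

20.6 mg/L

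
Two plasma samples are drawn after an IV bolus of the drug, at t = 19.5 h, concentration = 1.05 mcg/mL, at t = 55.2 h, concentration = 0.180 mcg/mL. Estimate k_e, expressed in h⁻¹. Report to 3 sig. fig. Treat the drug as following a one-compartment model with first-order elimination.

k = ln(C₁/C₂) / (t₂ − t₁) = ln(1.05/0.180) / (55.2 − 19.5)
  = 1.764 / 35.70 = 0.04941 h⁻¹

0.0494 h⁻¹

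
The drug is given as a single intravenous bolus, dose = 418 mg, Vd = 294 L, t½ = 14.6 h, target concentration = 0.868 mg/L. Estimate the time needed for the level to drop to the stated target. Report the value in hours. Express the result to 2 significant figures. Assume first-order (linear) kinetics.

10 h

C₀ = Dose / Vd = 418.0 / 294 = 1.422 mg/L
k = ln2 / t½ = 0.693147 / 14.6 = 0.04748 h⁻¹
t = ln(C₀ / C) / k = ln(1.422 / 0.868) / 0.04748
  = ln(1.638) / 0.04748 = 0.4935 / 0.04748 = 10.39 h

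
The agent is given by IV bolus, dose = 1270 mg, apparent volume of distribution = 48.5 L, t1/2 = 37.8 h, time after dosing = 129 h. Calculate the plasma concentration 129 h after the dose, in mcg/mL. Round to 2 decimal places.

2.46 mcg/mL

C₀ = Dose / Vd = 1270 / 48.5 = 26.19 mg/L
k = ln2 / t½ = 0.693147 / 37.8 = 0.01834 h⁻¹
C = C₀ · e^(−k·t) = 26.19 × e^(−0.01834 × 129)
  = 26.19 × 0.09387 = 2.458 mg/L
(2.458 mg/L = 2.458 mcg/mL)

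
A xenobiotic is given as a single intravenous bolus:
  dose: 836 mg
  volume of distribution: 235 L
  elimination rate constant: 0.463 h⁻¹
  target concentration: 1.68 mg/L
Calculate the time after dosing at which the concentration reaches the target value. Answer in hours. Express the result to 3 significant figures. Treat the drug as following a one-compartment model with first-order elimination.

C₀ = Dose / Vd = 836.0 / 235 = 3.557 mg/L
t = ln(C₀ / C) / k = ln(3.557 / 1.68) / 0.4630
  = ln(2.117) / 0.4630 = 0.7500 / 0.4630 = 1.620 h

1.62 h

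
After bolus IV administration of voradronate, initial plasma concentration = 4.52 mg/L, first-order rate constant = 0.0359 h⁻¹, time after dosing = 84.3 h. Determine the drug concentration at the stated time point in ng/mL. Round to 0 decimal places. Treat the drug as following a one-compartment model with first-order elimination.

C = C₀ · e^(−k·t) = 4.520 × e^(−0.03590 × 84.3)
  = 4.520 × 0.04849 = 0.2192 mg/L
Convert: 0.2192 mg/L × 1000 = 219.2 ng/mL

219 ng/mL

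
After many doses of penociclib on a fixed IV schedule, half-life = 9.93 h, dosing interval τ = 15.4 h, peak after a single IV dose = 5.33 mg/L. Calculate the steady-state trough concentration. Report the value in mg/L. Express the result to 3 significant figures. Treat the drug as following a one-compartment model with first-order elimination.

2.76 mg/L

k = ln2 / t½ = 0.693147 / 9.93 = 0.06980 h⁻¹
e^(−kτ) = e^(−0.06980 × 15.4) = 0.3413
Accumulation ratio R = 1 / (1 − e^(−kτ)) = 1 / (1 − 0.3413) = 1.518
Steady-state trough = C₀ × R × e^(−kτ) = 5.33 × 1.518 × 0.3413 = 2.761 mg/L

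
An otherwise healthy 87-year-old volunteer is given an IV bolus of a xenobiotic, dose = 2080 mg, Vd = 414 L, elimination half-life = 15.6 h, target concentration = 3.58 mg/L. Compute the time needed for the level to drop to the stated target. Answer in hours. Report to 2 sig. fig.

7.6 h

C₀ = Dose / Vd = 2080 / 414 = 5.024 mg/L
k = ln2 / t½ = 0.693147 / 15.6 = 0.04443 h⁻¹
t = ln(C₀ / C) / k = ln(5.024 / 3.58) / 0.04443
  = ln(1.403) / 0.04443 = 0.3386 / 0.04443 = 7.621 h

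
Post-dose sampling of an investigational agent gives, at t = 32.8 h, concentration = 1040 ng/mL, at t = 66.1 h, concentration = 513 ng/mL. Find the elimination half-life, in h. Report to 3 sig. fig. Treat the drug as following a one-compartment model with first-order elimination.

k = ln(C₁/C₂) / (t₂ − t₁) = ln(1040/513) / (66.1 − 32.8)
  = 0.7067 / 33.30 = 0.02122 h⁻¹
t½ = ln2 / k = 0.693147 / 0.02122 = 32.66 h

32.7 h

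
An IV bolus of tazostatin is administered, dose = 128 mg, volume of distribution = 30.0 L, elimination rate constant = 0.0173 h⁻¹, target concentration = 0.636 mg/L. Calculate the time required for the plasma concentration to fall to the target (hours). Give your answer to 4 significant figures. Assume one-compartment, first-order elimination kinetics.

C₀ = Dose / Vd = 128.0 / 30.0 = 4.267 mg/L
t = ln(C₀ / C) / k = ln(4.267 / 0.636) / 0.01730
  = ln(6.709) / 0.01730 = 1.903 / 0.01730 = 110.0 h

110.0 h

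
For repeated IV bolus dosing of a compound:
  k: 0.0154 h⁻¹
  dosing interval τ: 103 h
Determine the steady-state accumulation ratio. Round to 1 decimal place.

1.3

e^(−kτ) = e^(−0.01540 × 103) = 0.2047
Accumulation ratio R = 1 / (1 − e^(−kτ)) = 1 / (1 − 0.2047) = 1.257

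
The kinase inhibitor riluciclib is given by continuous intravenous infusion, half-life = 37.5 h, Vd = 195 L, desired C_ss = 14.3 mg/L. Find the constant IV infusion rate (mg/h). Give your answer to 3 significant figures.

51.5 mg/h

k = ln2 / t½ = 0.693147 / 37.5 = 0.01848 h⁻¹
CL = k × Vd = 0.01848 × 195 = 3.604 L/h
At steady state, infusion rate R₀ = Css × CL = 14.3 × 3.604 = 51.54 mg/h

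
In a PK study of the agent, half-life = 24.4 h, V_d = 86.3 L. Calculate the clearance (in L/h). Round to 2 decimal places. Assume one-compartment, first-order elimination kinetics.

2.45 L/h

k = ln2 / t½ = 0.693147 / 24.4 = 0.02841 h⁻¹
CL = k × Vd = 0.02841 × 86.3 = 2.452 L/h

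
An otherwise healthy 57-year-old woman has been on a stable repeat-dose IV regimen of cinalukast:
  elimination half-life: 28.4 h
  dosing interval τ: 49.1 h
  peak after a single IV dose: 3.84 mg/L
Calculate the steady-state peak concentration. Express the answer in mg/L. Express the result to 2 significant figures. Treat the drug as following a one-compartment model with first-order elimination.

5.5 mg/L

k = ln2 / t½ = 0.693147 / 28.4 = 0.02441 h⁻¹
e^(−kτ) = e^(−0.02441 × 49.1) = 0.3016
Accumulation ratio R = 1 / (1 − e^(−kτ)) = 1 / (1 − 0.3016) = 1.432
Steady-state peak = C₀ × R = 3.84 × 1.432 = 5.499 mg/L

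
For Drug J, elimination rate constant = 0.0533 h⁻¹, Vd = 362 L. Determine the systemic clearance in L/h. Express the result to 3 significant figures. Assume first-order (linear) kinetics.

CL = k × Vd = 0.0533 × 362 = 19.29 L/h

19.3 L/h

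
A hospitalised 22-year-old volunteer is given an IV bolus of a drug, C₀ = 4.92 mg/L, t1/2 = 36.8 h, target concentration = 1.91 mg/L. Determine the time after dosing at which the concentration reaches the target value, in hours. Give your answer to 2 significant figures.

k = ln2 / t½ = 0.693147 / 36.8 = 0.01884 h⁻¹
t = ln(C₀ / C) / k = ln(4.920 / 1.91) / 0.01884
  = ln(2.576) / 0.01884 = 0.9462 / 0.01884 = 50.22 h

50 h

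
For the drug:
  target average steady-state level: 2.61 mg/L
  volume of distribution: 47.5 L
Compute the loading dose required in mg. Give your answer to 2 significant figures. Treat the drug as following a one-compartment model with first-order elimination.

LD = Css × Vd = 2.61 × 47.5 = 124.0 mg

120 mg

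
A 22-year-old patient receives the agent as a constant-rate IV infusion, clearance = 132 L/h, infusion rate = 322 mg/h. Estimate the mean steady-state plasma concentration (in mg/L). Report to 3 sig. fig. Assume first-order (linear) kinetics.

2.44 mg/L

At steady state Css = R₀ / CL = 322 / 132.0 = 2.439 mg/L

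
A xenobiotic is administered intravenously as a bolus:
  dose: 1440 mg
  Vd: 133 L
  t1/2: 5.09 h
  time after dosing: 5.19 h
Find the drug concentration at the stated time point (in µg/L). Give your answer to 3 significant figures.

C₀ = Dose / Vd = 1440 / 133 = 10.83 mg/L
k = ln2 / t½ = 0.693147 / 5.09 = 0.1362 h⁻¹
C = C₀ · e^(−k·t) = 10.83 × e^(−0.1362 × 5.19)
  = 10.83 × 0.4932 = 5.341 mg/L
Convert: 5.341 mg/L × 1000 = 5341 µg/L

5340 µg/L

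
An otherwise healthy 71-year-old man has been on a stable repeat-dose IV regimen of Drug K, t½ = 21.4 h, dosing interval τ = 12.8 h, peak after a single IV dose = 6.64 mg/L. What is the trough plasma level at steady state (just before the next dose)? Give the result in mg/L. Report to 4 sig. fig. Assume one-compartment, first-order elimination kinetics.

12.92 mg/L

k = ln2 / t½ = 0.693147 / 21.4 = 0.03239 h⁻¹
e^(−kτ) = e^(−0.03239 × 12.8) = 0.6606
Accumulation ratio R = 1 / (1 − e^(−kτ)) = 1 / (1 − 0.6606) = 2.946
Steady-state trough = C₀ × R × e^(−kτ) = 6.64 × 2.946 × 0.6606 = 12.92 mg/L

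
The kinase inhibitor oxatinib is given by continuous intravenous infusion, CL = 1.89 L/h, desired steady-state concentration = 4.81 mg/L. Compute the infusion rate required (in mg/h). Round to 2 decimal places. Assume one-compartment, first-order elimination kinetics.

9.09 mg/h

At steady state, infusion rate R₀ = Css × CL = 4.81 × 1.890 = 9.091 mg/h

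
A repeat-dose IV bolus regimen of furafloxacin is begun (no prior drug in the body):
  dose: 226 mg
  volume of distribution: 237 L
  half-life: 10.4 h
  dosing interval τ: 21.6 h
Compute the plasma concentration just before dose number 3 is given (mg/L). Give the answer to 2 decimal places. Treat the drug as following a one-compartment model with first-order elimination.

C₀ per dose = Dose / Vd = 226 / 237 = 0.9536 mg/L
k = ln2 / t½ = 0.693147 / 10.4 = 0.06665 h⁻¹
Fraction remaining after one interval: r = e^(−kτ) = e^(−0.06665 × 21.6) = 0.2370
Before dose 3, 2 doses have been given (aged 1τ, 2τ).
C_trough = C₀ × (r + r²) = 0.9536 × (0.2370 + 0.05617) = 0.2796 mg/L

0.28 mg/L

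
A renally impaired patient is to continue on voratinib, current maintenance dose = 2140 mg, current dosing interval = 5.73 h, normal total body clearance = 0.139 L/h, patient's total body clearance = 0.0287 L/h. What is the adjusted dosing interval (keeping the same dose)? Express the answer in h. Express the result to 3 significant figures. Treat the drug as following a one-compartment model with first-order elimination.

To keep the same average steady-state level, dosing rate must scale with clearance.
CL ratio = 0.0287 / 0.139 = 0.2065
New interval (same dose) = 5.73 / 0.2065 = 27.75 h

27.8 h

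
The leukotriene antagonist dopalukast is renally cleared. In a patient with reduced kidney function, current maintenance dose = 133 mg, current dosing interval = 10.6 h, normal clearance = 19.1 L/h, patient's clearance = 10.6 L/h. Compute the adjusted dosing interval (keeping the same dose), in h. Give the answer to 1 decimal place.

19.1 h

To keep the same average steady-state level, dosing rate must scale with clearance.
CL ratio = 10.6 / 19.1 = 0.5550
New interval (same dose) = 10.6 / 0.5550 = 19.10 h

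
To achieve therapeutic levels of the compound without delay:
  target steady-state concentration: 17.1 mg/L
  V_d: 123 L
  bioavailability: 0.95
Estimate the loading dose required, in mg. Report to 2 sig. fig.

LD = Css × Vd / F = 17.1 × 123 / 0.95 = 2214 mg

2200 mg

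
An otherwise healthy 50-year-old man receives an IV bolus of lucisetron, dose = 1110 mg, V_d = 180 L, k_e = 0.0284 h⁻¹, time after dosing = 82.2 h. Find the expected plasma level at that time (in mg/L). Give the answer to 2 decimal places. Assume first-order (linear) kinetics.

0.60 mg/L

C₀ = Dose / Vd = 1110 / 180 = 6.167 mg/L
C = C₀ · e^(−k·t) = 6.167 × e^(−0.02840 × 82.2)
  = 6.167 × 0.09686 = 0.5973 mg/L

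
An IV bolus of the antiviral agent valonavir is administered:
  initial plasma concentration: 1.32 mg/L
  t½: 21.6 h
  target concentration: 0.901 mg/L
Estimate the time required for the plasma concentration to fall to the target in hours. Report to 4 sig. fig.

k = ln2 / t½ = 0.693147 / 21.6 = 0.03209 h⁻¹
t = ln(C₀ / C) / k = ln(1.320 / 0.901) / 0.03209
  = ln(1.465) / 0.03209 = 0.3819 / 0.03209 = 11.90 h

11.90 h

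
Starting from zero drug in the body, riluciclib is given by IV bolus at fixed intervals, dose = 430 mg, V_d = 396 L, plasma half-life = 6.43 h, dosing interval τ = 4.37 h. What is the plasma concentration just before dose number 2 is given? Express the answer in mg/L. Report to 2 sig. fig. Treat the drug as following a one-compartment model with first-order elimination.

0.68 mg/L

C₀ per dose = Dose / Vd = 430 / 396 = 1.086 mg/L
k = ln2 / t½ = 0.693147 / 6.43 = 0.1078 h⁻¹
Fraction remaining after one interval: r = e^(−kτ) = e^(−0.1078 × 4.37) = 0.6243
Before dose 2, 1 dose has been given (aged 1τ).
C_trough = C₀ × r = 1.086 × 0.6243 = 0.6780 mg/L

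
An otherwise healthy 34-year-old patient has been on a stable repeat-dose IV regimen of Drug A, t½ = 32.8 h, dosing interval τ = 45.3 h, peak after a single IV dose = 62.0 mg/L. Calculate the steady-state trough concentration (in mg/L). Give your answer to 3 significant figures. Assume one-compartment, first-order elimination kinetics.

k = ln2 / t½ = 0.693147 / 32.8 = 0.02113 h⁻¹
e^(−kτ) = e^(−0.02113 × 45.3) = 0.3840
Accumulation ratio R = 1 / (1 − e^(−kτ)) = 1 / (1 − 0.3840) = 1.623
Steady-state trough = C₀ × R × e^(−kτ) = 62.0 × 1.623 × 0.3840 = 38.64 mg/L

38.6 mg/L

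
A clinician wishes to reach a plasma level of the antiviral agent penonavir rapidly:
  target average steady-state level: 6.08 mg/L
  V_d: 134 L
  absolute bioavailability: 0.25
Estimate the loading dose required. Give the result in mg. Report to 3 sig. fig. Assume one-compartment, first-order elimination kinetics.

3260 mg

LD = Css × Vd / F = 6.08 × 134 / 0.25 = 3259 mg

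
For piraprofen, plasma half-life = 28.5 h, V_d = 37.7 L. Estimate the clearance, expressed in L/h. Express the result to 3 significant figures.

k = ln2 / t½ = 0.693147 / 28.5 = 0.02432 h⁻¹
CL = k × Vd = 0.02432 × 37.7 = 0.9169 L/h

0.917 L/h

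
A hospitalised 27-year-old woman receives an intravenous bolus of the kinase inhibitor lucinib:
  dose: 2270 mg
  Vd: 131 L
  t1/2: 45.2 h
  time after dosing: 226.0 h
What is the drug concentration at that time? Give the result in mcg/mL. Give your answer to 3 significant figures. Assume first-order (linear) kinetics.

0.542 mcg/mL

C₀ = Dose / Vd = 2270 / 131 = 17.33 mg/L
k = ln2 / t½ = 0.693147 / 45.2 = 0.01534 h⁻¹
t / t½ = 226.0 / 45.2 = 5 half-lives
C = C₀ × (1/2)^5 = 17.33 × 0.03125 = 0.5416 mg/L
(0.5416 mg/L = 0.5416 mcg/mL)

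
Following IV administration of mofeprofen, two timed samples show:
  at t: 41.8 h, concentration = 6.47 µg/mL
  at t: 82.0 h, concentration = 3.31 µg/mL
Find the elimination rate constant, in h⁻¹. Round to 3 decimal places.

k = ln(C₁/C₂) / (t₂ − t₁) = ln(6.47/3.31) / (82.0 − 41.8)
  = 0.6702 / 40.20 = 0.01667 h⁻¹

0.017 h⁻¹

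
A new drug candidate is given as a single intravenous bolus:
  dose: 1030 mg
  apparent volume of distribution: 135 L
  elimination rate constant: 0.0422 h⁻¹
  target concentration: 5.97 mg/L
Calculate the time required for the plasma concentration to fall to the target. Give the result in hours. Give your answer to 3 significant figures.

5.81 h

C₀ = Dose / Vd = 1030 / 135 = 7.630 mg/L
t = ln(C₀ / C) / k = ln(7.630 / 5.97) / 0.04220
  = ln(1.278) / 0.04220 = 0.2453 / 0.04220 = 5.813 h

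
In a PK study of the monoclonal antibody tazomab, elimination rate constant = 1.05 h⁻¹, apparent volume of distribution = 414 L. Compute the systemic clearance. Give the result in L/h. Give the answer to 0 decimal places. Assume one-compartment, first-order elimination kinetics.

435 L/h

CL = k × Vd = 1.05 × 414 = 434.7 L/h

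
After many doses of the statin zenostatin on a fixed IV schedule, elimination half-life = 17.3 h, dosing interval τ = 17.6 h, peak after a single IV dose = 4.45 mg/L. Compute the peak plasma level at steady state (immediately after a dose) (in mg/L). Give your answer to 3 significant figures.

k = ln2 / t½ = 0.693147 / 17.3 = 0.04007 h⁻¹
e^(−kτ) = e^(−0.04007 × 17.6) = 0.4940
Accumulation ratio R = 1 / (1 − e^(−kτ)) = 1 / (1 − 0.4940) = 1.976
Steady-state peak = C₀ × R = 4.45 × 1.976 = 8.793 mg/L

8.79 mg/L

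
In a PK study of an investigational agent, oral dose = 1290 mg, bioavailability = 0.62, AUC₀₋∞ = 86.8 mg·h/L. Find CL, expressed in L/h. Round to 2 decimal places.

9.21 L/h

CL = F·Dose / AUC = 0.62 × 1290 / 86.8 = 9.214 L/h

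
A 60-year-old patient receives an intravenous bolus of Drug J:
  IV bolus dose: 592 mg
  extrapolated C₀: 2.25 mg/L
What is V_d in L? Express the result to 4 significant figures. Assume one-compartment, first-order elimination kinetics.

Vd = Dose / C₀ = 592.0 / 2.25 = 263.1 L

263.1 L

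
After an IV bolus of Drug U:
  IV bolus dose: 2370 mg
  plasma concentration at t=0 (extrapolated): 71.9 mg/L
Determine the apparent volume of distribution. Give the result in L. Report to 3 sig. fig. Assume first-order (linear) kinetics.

33.0 L

Vd = Dose / C₀ = 2370 / 71.9 = 32.96 L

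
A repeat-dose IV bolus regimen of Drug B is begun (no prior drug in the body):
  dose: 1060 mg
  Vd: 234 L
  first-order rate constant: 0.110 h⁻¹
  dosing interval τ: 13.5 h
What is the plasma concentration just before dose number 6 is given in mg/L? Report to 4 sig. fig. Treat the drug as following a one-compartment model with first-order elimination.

1.326 mg/L

C₀ per dose = Dose / Vd = 1060 / 234 = 4.530 mg/L
Fraction remaining after one interval: r = e^(−kτ) = e^(−0.1100 × 13.5) = 0.2265
Before dose 6, 5 doses have been given (aged 1τ, 2τ, 3τ, 4τ, 5τ).
C_trough = C₀ × (r + r² + … + r^5) = C₀ × r(1−r^5)/(1−r)
        = 4.530 × 0.2265 × (1 − 0.0005961) / (1 − 0.2265) = 1.326 mg/L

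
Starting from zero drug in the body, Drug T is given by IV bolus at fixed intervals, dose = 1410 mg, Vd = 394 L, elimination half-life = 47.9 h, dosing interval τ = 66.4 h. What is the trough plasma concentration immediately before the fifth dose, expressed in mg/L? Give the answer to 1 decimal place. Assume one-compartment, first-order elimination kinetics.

2.2 mg/L

C₀ per dose = Dose / Vd = 1410 / 394 = 3.579 mg/L
k = ln2 / t½ = 0.693147 / 47.9 = 0.01447 h⁻¹
Fraction remaining after one interval: r = e^(−kτ) = e^(−0.01447 × 66.4) = 0.3826
Before dose 5, 4 doses have been given (aged 1τ, 2τ, 3τ, 4τ).
C_trough = C₀ × (r + r² + … + r^4) = C₀ × r(1−r^4)/(1−r)
        = 3.579 × 0.3826 × (1 − 0.02143) / (1 − 0.3826) = 2.170 mg/L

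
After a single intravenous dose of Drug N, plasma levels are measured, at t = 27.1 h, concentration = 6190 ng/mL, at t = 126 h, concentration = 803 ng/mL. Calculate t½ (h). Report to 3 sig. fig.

k = ln(C₁/C₂) / (t₂ − t₁) = ln(6190/803) / (126 − 27.1)
  = 2.042 / 98.90 = 0.02065 h⁻¹
t½ = ln2 / k = 0.693147 / 0.02065 = 33.57 h

33.6 h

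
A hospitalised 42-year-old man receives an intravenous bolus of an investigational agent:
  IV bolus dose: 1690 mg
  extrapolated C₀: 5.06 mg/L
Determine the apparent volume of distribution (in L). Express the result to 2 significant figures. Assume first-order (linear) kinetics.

330 L

Vd = Dose / C₀ = 1690 / 5.06 = 334.0 L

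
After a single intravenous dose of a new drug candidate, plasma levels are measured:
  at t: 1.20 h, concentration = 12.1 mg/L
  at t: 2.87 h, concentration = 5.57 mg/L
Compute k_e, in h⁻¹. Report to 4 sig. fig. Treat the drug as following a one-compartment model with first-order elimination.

k = ln(C₁/C₂) / (t₂ − t₁) = ln(12.1/5.57) / (2.87 − 1.20)
  = 0.7758 / 1.670 = 0.4646 h⁻¹

0.4646 h⁻¹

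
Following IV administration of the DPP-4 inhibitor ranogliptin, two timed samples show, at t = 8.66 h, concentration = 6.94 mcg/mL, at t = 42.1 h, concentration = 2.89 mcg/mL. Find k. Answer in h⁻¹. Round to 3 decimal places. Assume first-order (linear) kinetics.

0.026 h⁻¹

k = ln(C₁/C₂) / (t₂ − t₁) = ln(6.94/2.89) / (42.1 − 8.66)
  = 0.8760 / 33.44 = 0.02620 h⁻¹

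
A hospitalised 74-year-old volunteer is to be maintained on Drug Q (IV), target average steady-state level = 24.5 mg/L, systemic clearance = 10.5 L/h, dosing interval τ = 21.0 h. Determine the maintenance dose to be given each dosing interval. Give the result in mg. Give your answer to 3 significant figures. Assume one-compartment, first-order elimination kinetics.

At steady state, Dose/τ = Css × CL.
Dose = Css × CL × τ = 24.5 × 10.50 × 21.0 = 5402 mg

5400 mg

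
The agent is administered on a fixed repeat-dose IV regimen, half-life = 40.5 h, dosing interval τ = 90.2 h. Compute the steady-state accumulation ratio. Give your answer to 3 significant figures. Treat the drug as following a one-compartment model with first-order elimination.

1.27

k = ln2 / t½ = 0.693147 / 40.5 = 0.01711 h⁻¹
e^(−kτ) = e^(−0.01711 × 90.2) = 0.2137
Accumulation ratio R = 1 / (1 − e^(−kτ)) = 1 / (1 − 0.2137) = 1.272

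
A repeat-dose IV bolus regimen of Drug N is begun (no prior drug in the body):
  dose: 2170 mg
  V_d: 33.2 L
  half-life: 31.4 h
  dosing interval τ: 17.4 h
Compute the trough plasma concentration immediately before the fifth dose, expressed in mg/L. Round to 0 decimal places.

C₀ per dose = Dose / Vd = 2170 / 33.2 = 65.36 mg/L
k = ln2 / t½ = 0.693147 / 31.4 = 0.02207 h⁻¹
Fraction remaining after one interval: r = e^(−kτ) = e^(−0.02207 × 17.4) = 0.6811
Before dose 5, 4 doses have been given (aged 1τ, 2τ, 3τ, 4τ).
C_trough = C₀ × (r + r² + … + r^4) = C₀ × r(1−r^4)/(1−r)
        = 65.36 × 0.6811 × (1 − 0.2152) / (1 − 0.6811) = 109.6 mg/L

110 mg/L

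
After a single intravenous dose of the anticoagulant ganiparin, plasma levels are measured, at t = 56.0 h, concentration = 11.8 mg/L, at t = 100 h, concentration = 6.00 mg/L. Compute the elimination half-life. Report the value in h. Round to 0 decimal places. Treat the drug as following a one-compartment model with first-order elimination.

45 h

k = ln(C₁/C₂) / (t₂ − t₁) = ln(11.8/6.00) / (100 − 56.0)
  = 0.6763 / 44.00 = 0.01537 h⁻¹
t½ = ln2 / k = 0.693147 / 0.01537 = 45.10 h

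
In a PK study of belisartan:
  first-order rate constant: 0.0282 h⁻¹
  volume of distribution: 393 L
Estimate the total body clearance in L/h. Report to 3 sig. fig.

11.1 L/h

CL = k × Vd = 0.0282 × 393 = 11.08 L/h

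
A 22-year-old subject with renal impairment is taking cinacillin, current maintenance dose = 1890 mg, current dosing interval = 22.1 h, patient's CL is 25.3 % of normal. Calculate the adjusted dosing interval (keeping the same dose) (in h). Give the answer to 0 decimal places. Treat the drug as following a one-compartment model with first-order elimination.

87 h

To keep the same average steady-state level, dosing rate must scale with clearance.
CL ratio = 25.3 / 100 = 0.2530
New interval (same dose) = 22.1 / 0.2530 = 87.35 h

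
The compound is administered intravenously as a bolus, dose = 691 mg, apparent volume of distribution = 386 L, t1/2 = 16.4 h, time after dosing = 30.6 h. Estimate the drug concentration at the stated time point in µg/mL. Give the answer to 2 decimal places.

0.49 µg/mL

C₀ = Dose / Vd = 691.0 / 386 = 1.790 mg/L
k = ln2 / t½ = 0.693147 / 16.4 = 0.04227 h⁻¹
C = C₀ · e^(−k·t) = 1.790 × e^(−0.04227 × 30.6)
  = 1.790 × 0.2743 = 0.4910 mg/L
(0.4910 mg/L = 0.4910 µg/mL)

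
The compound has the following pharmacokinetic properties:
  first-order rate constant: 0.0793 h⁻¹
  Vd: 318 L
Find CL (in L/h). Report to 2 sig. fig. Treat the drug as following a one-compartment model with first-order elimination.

CL = k × Vd = 0.0793 × 318 = 25.22 L/h

25 L/h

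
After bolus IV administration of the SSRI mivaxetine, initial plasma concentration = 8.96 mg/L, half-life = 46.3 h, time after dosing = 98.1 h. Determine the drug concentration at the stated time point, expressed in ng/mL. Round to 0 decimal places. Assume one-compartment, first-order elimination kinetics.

k = ln2 / t½ = 0.693147 / 46.3 = 0.01497 h⁻¹
C = C₀ · e^(−k·t) = 8.960 × e^(−0.01497 × 98.1)
  = 8.960 × 0.2303 = 2.063 mg/L
Convert: 2.063 mg/L × 1000 = 2063 ng/mL

2063 ng/mL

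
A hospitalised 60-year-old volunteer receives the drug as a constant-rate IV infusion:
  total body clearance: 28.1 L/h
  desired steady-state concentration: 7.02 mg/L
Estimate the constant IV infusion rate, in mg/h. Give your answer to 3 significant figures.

At steady state, infusion rate R₀ = Css × CL = 7.02 × 28.10 = 197.3 mg/h

197 mg/h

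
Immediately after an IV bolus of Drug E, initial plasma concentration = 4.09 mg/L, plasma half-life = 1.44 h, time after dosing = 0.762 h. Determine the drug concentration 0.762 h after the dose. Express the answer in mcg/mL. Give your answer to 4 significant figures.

2.834 mcg/mL

k = ln2 / t½ = 0.693147 / 1.44 = 0.4814 h⁻¹
C = C₀ · e^(−k·t) = 4.090 × e^(−0.4814 × 0.762)
  = 4.090 × 0.6929 = 2.834 mg/L
(2.834 mg/L = 2.834 mcg/mL)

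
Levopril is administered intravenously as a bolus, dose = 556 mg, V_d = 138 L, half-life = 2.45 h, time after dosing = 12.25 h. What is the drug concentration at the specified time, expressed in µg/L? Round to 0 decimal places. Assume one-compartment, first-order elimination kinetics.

C₀ = Dose / Vd = 556.0 / 138 = 4.029 mg/L
k = ln2 / t½ = 0.693147 / 2.45 = 0.2829 h⁻¹
t / t½ = 12.25 / 2.45 = 5 half-lives
C = C₀ × (1/2)^5 = 4.029 × 0.03125 = 0.1259 mg/L
Convert: 0.1259 mg/L × 1000 = 125.9 µg/L

126 µg/L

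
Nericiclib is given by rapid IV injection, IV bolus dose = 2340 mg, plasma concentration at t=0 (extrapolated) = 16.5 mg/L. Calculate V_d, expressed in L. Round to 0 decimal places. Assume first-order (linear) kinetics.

142 L

Vd = Dose / C₀ = 2340 / 16.5 = 141.8 L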